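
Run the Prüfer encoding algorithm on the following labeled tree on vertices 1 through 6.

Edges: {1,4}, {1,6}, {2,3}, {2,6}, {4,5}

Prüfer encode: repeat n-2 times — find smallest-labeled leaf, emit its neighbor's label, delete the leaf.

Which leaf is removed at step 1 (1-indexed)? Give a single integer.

Step 1: current leaves = {3,5}. Remove leaf 3 (neighbor: 2).

Answer: 3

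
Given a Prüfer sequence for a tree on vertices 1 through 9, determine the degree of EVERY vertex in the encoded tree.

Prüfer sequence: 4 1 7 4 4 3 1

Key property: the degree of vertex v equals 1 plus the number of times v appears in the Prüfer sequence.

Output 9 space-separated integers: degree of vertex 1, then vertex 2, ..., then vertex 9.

p_1 = 4: count[4] becomes 1
p_2 = 1: count[1] becomes 1
p_3 = 7: count[7] becomes 1
p_4 = 4: count[4] becomes 2
p_5 = 4: count[4] becomes 3
p_6 = 3: count[3] becomes 1
p_7 = 1: count[1] becomes 2
Degrees (1 + count): deg[1]=1+2=3, deg[2]=1+0=1, deg[3]=1+1=2, deg[4]=1+3=4, deg[5]=1+0=1, deg[6]=1+0=1, deg[7]=1+1=2, deg[8]=1+0=1, deg[9]=1+0=1

Answer: 3 1 2 4 1 1 2 1 1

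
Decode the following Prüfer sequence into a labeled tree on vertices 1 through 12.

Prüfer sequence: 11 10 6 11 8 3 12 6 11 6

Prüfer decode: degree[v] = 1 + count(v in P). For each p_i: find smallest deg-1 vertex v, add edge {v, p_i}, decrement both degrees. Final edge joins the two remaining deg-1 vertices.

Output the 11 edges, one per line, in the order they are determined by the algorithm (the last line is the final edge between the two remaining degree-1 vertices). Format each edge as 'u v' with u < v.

Answer: 1 11
2 10
4 6
5 11
7 8
3 8
3 12
6 9
10 11
6 11
6 12

Derivation:
Initial degrees: {1:1, 2:1, 3:2, 4:1, 5:1, 6:4, 7:1, 8:2, 9:1, 10:2, 11:4, 12:2}
Step 1: smallest deg-1 vertex = 1, p_1 = 11. Add edge {1,11}. Now deg[1]=0, deg[11]=3.
Step 2: smallest deg-1 vertex = 2, p_2 = 10. Add edge {2,10}. Now deg[2]=0, deg[10]=1.
Step 3: smallest deg-1 vertex = 4, p_3 = 6. Add edge {4,6}. Now deg[4]=0, deg[6]=3.
Step 4: smallest deg-1 vertex = 5, p_4 = 11. Add edge {5,11}. Now deg[5]=0, deg[11]=2.
Step 5: smallest deg-1 vertex = 7, p_5 = 8. Add edge {7,8}. Now deg[7]=0, deg[8]=1.
Step 6: smallest deg-1 vertex = 8, p_6 = 3. Add edge {3,8}. Now deg[8]=0, deg[3]=1.
Step 7: smallest deg-1 vertex = 3, p_7 = 12. Add edge {3,12}. Now deg[3]=0, deg[12]=1.
Step 8: smallest deg-1 vertex = 9, p_8 = 6. Add edge {6,9}. Now deg[9]=0, deg[6]=2.
Step 9: smallest deg-1 vertex = 10, p_9 = 11. Add edge {10,11}. Now deg[10]=0, deg[11]=1.
Step 10: smallest deg-1 vertex = 11, p_10 = 6. Add edge {6,11}. Now deg[11]=0, deg[6]=1.
Final: two remaining deg-1 vertices are 6, 12. Add edge {6,12}.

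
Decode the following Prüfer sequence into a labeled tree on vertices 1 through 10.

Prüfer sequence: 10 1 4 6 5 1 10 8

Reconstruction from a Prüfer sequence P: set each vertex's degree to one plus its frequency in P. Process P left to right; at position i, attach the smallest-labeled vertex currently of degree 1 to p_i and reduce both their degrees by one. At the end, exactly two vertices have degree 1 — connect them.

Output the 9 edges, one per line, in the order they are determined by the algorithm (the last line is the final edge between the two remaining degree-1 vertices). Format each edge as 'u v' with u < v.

Answer: 2 10
1 3
4 7
4 6
5 6
1 5
1 10
8 9
8 10

Derivation:
Initial degrees: {1:3, 2:1, 3:1, 4:2, 5:2, 6:2, 7:1, 8:2, 9:1, 10:3}
Step 1: smallest deg-1 vertex = 2, p_1 = 10. Add edge {2,10}. Now deg[2]=0, deg[10]=2.
Step 2: smallest deg-1 vertex = 3, p_2 = 1. Add edge {1,3}. Now deg[3]=0, deg[1]=2.
Step 3: smallest deg-1 vertex = 7, p_3 = 4. Add edge {4,7}. Now deg[7]=0, deg[4]=1.
Step 4: smallest deg-1 vertex = 4, p_4 = 6. Add edge {4,6}. Now deg[4]=0, deg[6]=1.
Step 5: smallest deg-1 vertex = 6, p_5 = 5. Add edge {5,6}. Now deg[6]=0, deg[5]=1.
Step 6: smallest deg-1 vertex = 5, p_6 = 1. Add edge {1,5}. Now deg[5]=0, deg[1]=1.
Step 7: smallest deg-1 vertex = 1, p_7 = 10. Add edge {1,10}. Now deg[1]=0, deg[10]=1.
Step 8: smallest deg-1 vertex = 9, p_8 = 8. Add edge {8,9}. Now deg[9]=0, deg[8]=1.
Final: two remaining deg-1 vertices are 8, 10. Add edge {8,10}.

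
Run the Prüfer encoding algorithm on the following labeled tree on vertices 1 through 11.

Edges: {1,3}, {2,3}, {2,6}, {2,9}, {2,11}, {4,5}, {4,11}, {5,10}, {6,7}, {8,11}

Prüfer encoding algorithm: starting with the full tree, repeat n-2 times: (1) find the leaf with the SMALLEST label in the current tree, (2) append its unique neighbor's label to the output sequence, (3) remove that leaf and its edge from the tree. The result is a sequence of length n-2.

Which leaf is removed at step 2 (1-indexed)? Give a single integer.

Answer: 3

Derivation:
Step 1: current leaves = {1,7,8,9,10}. Remove leaf 1 (neighbor: 3).
Step 2: current leaves = {3,7,8,9,10}. Remove leaf 3 (neighbor: 2).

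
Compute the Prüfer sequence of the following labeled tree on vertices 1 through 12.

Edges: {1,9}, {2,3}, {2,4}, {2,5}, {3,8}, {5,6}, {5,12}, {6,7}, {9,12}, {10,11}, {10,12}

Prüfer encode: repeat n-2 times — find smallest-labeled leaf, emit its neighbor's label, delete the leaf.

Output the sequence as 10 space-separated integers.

Step 1: leaves = {1,4,7,8,11}. Remove smallest leaf 1, emit neighbor 9.
Step 2: leaves = {4,7,8,9,11}. Remove smallest leaf 4, emit neighbor 2.
Step 3: leaves = {7,8,9,11}. Remove smallest leaf 7, emit neighbor 6.
Step 4: leaves = {6,8,9,11}. Remove smallest leaf 6, emit neighbor 5.
Step 5: leaves = {8,9,11}. Remove smallest leaf 8, emit neighbor 3.
Step 6: leaves = {3,9,11}. Remove smallest leaf 3, emit neighbor 2.
Step 7: leaves = {2,9,11}. Remove smallest leaf 2, emit neighbor 5.
Step 8: leaves = {5,9,11}. Remove smallest leaf 5, emit neighbor 12.
Step 9: leaves = {9,11}. Remove smallest leaf 9, emit neighbor 12.
Step 10: leaves = {11,12}. Remove smallest leaf 11, emit neighbor 10.
Done: 2 vertices remain (10, 12). Sequence = [9 2 6 5 3 2 5 12 12 10]

Answer: 9 2 6 5 3 2 5 12 12 10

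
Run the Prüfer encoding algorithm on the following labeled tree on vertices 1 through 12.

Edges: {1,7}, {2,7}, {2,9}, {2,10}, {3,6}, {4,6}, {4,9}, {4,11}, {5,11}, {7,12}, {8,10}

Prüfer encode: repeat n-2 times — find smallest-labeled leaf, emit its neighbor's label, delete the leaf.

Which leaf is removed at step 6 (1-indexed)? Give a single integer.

Step 1: current leaves = {1,3,5,8,12}. Remove leaf 1 (neighbor: 7).
Step 2: current leaves = {3,5,8,12}. Remove leaf 3 (neighbor: 6).
Step 3: current leaves = {5,6,8,12}. Remove leaf 5 (neighbor: 11).
Step 4: current leaves = {6,8,11,12}. Remove leaf 6 (neighbor: 4).
Step 5: current leaves = {8,11,12}. Remove leaf 8 (neighbor: 10).
Step 6: current leaves = {10,11,12}. Remove leaf 10 (neighbor: 2).

Answer: 10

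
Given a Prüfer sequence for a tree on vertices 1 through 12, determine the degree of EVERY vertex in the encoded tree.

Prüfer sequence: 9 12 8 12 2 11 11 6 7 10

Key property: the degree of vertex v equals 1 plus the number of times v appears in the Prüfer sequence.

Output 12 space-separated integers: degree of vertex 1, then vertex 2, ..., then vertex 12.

Answer: 1 2 1 1 1 2 2 2 2 2 3 3

Derivation:
p_1 = 9: count[9] becomes 1
p_2 = 12: count[12] becomes 1
p_3 = 8: count[8] becomes 1
p_4 = 12: count[12] becomes 2
p_5 = 2: count[2] becomes 1
p_6 = 11: count[11] becomes 1
p_7 = 11: count[11] becomes 2
p_8 = 6: count[6] becomes 1
p_9 = 7: count[7] becomes 1
p_10 = 10: count[10] becomes 1
Degrees (1 + count): deg[1]=1+0=1, deg[2]=1+1=2, deg[3]=1+0=1, deg[4]=1+0=1, deg[5]=1+0=1, deg[6]=1+1=2, deg[7]=1+1=2, deg[8]=1+1=2, deg[9]=1+1=2, deg[10]=1+1=2, deg[11]=1+2=3, deg[12]=1+2=3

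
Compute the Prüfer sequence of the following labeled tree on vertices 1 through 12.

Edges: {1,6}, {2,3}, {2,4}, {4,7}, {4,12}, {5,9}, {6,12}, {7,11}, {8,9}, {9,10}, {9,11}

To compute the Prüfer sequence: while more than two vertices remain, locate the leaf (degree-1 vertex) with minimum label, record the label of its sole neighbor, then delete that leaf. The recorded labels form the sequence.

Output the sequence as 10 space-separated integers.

Answer: 6 2 4 9 12 9 9 11 7 4

Derivation:
Step 1: leaves = {1,3,5,8,10}. Remove smallest leaf 1, emit neighbor 6.
Step 2: leaves = {3,5,6,8,10}. Remove smallest leaf 3, emit neighbor 2.
Step 3: leaves = {2,5,6,8,10}. Remove smallest leaf 2, emit neighbor 4.
Step 4: leaves = {5,6,8,10}. Remove smallest leaf 5, emit neighbor 9.
Step 5: leaves = {6,8,10}. Remove smallest leaf 6, emit neighbor 12.
Step 6: leaves = {8,10,12}. Remove smallest leaf 8, emit neighbor 9.
Step 7: leaves = {10,12}. Remove smallest leaf 10, emit neighbor 9.
Step 8: leaves = {9,12}. Remove smallest leaf 9, emit neighbor 11.
Step 9: leaves = {11,12}. Remove smallest leaf 11, emit neighbor 7.
Step 10: leaves = {7,12}. Remove smallest leaf 7, emit neighbor 4.
Done: 2 vertices remain (4, 12). Sequence = [6 2 4 9 12 9 9 11 7 4]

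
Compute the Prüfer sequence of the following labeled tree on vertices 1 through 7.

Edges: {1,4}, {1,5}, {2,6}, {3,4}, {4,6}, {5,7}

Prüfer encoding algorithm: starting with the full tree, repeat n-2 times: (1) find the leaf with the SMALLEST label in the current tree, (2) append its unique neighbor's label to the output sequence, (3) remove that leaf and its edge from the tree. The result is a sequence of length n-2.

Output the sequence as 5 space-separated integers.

Step 1: leaves = {2,3,7}. Remove smallest leaf 2, emit neighbor 6.
Step 2: leaves = {3,6,7}. Remove smallest leaf 3, emit neighbor 4.
Step 3: leaves = {6,7}. Remove smallest leaf 6, emit neighbor 4.
Step 4: leaves = {4,7}. Remove smallest leaf 4, emit neighbor 1.
Step 5: leaves = {1,7}. Remove smallest leaf 1, emit neighbor 5.
Done: 2 vertices remain (5, 7). Sequence = [6 4 4 1 5]

Answer: 6 4 4 1 5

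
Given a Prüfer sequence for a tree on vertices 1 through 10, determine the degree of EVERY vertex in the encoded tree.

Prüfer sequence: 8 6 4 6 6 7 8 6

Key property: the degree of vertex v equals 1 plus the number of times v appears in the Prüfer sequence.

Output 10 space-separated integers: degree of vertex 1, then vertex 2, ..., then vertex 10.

p_1 = 8: count[8] becomes 1
p_2 = 6: count[6] becomes 1
p_3 = 4: count[4] becomes 1
p_4 = 6: count[6] becomes 2
p_5 = 6: count[6] becomes 3
p_6 = 7: count[7] becomes 1
p_7 = 8: count[8] becomes 2
p_8 = 6: count[6] becomes 4
Degrees (1 + count): deg[1]=1+0=1, deg[2]=1+0=1, deg[3]=1+0=1, deg[4]=1+1=2, deg[5]=1+0=1, deg[6]=1+4=5, deg[7]=1+1=2, deg[8]=1+2=3, deg[9]=1+0=1, deg[10]=1+0=1

Answer: 1 1 1 2 1 5 2 3 1 1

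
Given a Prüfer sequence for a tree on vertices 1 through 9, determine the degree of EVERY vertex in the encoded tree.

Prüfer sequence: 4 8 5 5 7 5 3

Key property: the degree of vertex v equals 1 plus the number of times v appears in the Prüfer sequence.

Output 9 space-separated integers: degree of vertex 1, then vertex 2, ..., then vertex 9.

p_1 = 4: count[4] becomes 1
p_2 = 8: count[8] becomes 1
p_3 = 5: count[5] becomes 1
p_4 = 5: count[5] becomes 2
p_5 = 7: count[7] becomes 1
p_6 = 5: count[5] becomes 3
p_7 = 3: count[3] becomes 1
Degrees (1 + count): deg[1]=1+0=1, deg[2]=1+0=1, deg[3]=1+1=2, deg[4]=1+1=2, deg[5]=1+3=4, deg[6]=1+0=1, deg[7]=1+1=2, deg[8]=1+1=2, deg[9]=1+0=1

Answer: 1 1 2 2 4 1 2 2 1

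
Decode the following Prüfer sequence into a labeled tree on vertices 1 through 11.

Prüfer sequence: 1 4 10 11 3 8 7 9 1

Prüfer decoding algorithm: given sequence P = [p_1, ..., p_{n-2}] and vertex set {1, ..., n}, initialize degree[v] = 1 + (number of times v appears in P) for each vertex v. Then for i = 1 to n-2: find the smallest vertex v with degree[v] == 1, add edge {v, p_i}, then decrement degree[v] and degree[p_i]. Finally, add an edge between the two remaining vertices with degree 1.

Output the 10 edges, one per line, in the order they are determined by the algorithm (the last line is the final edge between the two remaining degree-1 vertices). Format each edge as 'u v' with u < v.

Initial degrees: {1:3, 2:1, 3:2, 4:2, 5:1, 6:1, 7:2, 8:2, 9:2, 10:2, 11:2}
Step 1: smallest deg-1 vertex = 2, p_1 = 1. Add edge {1,2}. Now deg[2]=0, deg[1]=2.
Step 2: smallest deg-1 vertex = 5, p_2 = 4. Add edge {4,5}. Now deg[5]=0, deg[4]=1.
Step 3: smallest deg-1 vertex = 4, p_3 = 10. Add edge {4,10}. Now deg[4]=0, deg[10]=1.
Step 4: smallest deg-1 vertex = 6, p_4 = 11. Add edge {6,11}. Now deg[6]=0, deg[11]=1.
Step 5: smallest deg-1 vertex = 10, p_5 = 3. Add edge {3,10}. Now deg[10]=0, deg[3]=1.
Step 6: smallest deg-1 vertex = 3, p_6 = 8. Add edge {3,8}. Now deg[3]=0, deg[8]=1.
Step 7: smallest deg-1 vertex = 8, p_7 = 7. Add edge {7,8}. Now deg[8]=0, deg[7]=1.
Step 8: smallest deg-1 vertex = 7, p_8 = 9. Add edge {7,9}. Now deg[7]=0, deg[9]=1.
Step 9: smallest deg-1 vertex = 9, p_9 = 1. Add edge {1,9}. Now deg[9]=0, deg[1]=1.
Final: two remaining deg-1 vertices are 1, 11. Add edge {1,11}.

Answer: 1 2
4 5
4 10
6 11
3 10
3 8
7 8
7 9
1 9
1 11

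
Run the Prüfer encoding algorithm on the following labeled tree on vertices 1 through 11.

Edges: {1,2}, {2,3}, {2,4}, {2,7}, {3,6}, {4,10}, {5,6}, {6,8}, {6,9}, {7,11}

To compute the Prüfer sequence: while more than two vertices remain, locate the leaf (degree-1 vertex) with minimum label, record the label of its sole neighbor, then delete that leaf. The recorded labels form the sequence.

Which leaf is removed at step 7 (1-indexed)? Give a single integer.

Step 1: current leaves = {1,5,8,9,10,11}. Remove leaf 1 (neighbor: 2).
Step 2: current leaves = {5,8,9,10,11}. Remove leaf 5 (neighbor: 6).
Step 3: current leaves = {8,9,10,11}. Remove leaf 8 (neighbor: 6).
Step 4: current leaves = {9,10,11}. Remove leaf 9 (neighbor: 6).
Step 5: current leaves = {6,10,11}. Remove leaf 6 (neighbor: 3).
Step 6: current leaves = {3,10,11}. Remove leaf 3 (neighbor: 2).
Step 7: current leaves = {10,11}. Remove leaf 10 (neighbor: 4).

Answer: 10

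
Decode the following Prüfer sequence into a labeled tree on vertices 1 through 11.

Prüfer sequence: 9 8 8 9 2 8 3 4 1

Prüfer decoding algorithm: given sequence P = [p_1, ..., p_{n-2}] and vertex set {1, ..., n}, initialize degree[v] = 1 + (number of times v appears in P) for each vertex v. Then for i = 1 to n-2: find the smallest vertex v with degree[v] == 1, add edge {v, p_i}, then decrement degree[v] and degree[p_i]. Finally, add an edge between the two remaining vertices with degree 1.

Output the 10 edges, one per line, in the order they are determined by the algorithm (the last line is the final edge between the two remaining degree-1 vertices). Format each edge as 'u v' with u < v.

Answer: 5 9
6 8
7 8
9 10
2 9
2 8
3 8
3 4
1 4
1 11

Derivation:
Initial degrees: {1:2, 2:2, 3:2, 4:2, 5:1, 6:1, 7:1, 8:4, 9:3, 10:1, 11:1}
Step 1: smallest deg-1 vertex = 5, p_1 = 9. Add edge {5,9}. Now deg[5]=0, deg[9]=2.
Step 2: smallest deg-1 vertex = 6, p_2 = 8. Add edge {6,8}. Now deg[6]=0, deg[8]=3.
Step 3: smallest deg-1 vertex = 7, p_3 = 8. Add edge {7,8}. Now deg[7]=0, deg[8]=2.
Step 4: smallest deg-1 vertex = 10, p_4 = 9. Add edge {9,10}. Now deg[10]=0, deg[9]=1.
Step 5: smallest deg-1 vertex = 9, p_5 = 2. Add edge {2,9}. Now deg[9]=0, deg[2]=1.
Step 6: smallest deg-1 vertex = 2, p_6 = 8. Add edge {2,8}. Now deg[2]=0, deg[8]=1.
Step 7: smallest deg-1 vertex = 8, p_7 = 3. Add edge {3,8}. Now deg[8]=0, deg[3]=1.
Step 8: smallest deg-1 vertex = 3, p_8 = 4. Add edge {3,4}. Now deg[3]=0, deg[4]=1.
Step 9: smallest deg-1 vertex = 4, p_9 = 1. Add edge {1,4}. Now deg[4]=0, deg[1]=1.
Final: two remaining deg-1 vertices are 1, 11. Add edge {1,11}.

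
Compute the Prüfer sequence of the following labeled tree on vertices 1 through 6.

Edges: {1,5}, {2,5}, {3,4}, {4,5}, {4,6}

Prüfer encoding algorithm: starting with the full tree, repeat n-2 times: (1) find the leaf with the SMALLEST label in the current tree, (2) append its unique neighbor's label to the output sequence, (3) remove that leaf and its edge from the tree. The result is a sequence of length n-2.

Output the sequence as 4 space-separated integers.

Answer: 5 5 4 4

Derivation:
Step 1: leaves = {1,2,3,6}. Remove smallest leaf 1, emit neighbor 5.
Step 2: leaves = {2,3,6}. Remove smallest leaf 2, emit neighbor 5.
Step 3: leaves = {3,5,6}. Remove smallest leaf 3, emit neighbor 4.
Step 4: leaves = {5,6}. Remove smallest leaf 5, emit neighbor 4.
Done: 2 vertices remain (4, 6). Sequence = [5 5 4 4]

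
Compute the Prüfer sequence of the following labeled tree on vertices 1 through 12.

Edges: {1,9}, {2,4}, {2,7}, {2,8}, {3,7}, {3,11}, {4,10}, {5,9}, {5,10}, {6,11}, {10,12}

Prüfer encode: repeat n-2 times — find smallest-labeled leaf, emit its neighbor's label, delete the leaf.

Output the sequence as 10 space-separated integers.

Answer: 9 11 2 5 10 3 7 2 4 10

Derivation:
Step 1: leaves = {1,6,8,12}. Remove smallest leaf 1, emit neighbor 9.
Step 2: leaves = {6,8,9,12}. Remove smallest leaf 6, emit neighbor 11.
Step 3: leaves = {8,9,11,12}. Remove smallest leaf 8, emit neighbor 2.
Step 4: leaves = {9,11,12}. Remove smallest leaf 9, emit neighbor 5.
Step 5: leaves = {5,11,12}. Remove smallest leaf 5, emit neighbor 10.
Step 6: leaves = {11,12}. Remove smallest leaf 11, emit neighbor 3.
Step 7: leaves = {3,12}. Remove smallest leaf 3, emit neighbor 7.
Step 8: leaves = {7,12}. Remove smallest leaf 7, emit neighbor 2.
Step 9: leaves = {2,12}. Remove smallest leaf 2, emit neighbor 4.
Step 10: leaves = {4,12}. Remove smallest leaf 4, emit neighbor 10.
Done: 2 vertices remain (10, 12). Sequence = [9 11 2 5 10 3 7 2 4 10]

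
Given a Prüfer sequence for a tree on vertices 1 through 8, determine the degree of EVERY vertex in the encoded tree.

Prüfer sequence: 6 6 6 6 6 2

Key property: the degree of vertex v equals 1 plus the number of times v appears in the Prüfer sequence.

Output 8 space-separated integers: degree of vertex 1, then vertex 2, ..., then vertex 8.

p_1 = 6: count[6] becomes 1
p_2 = 6: count[6] becomes 2
p_3 = 6: count[6] becomes 3
p_4 = 6: count[6] becomes 4
p_5 = 6: count[6] becomes 5
p_6 = 2: count[2] becomes 1
Degrees (1 + count): deg[1]=1+0=1, deg[2]=1+1=2, deg[3]=1+0=1, deg[4]=1+0=1, deg[5]=1+0=1, deg[6]=1+5=6, deg[7]=1+0=1, deg[8]=1+0=1

Answer: 1 2 1 1 1 6 1 1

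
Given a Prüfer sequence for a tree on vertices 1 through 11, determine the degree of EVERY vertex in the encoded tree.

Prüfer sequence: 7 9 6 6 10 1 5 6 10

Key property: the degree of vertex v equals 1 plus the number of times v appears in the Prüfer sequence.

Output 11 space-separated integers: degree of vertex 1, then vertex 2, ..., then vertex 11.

Answer: 2 1 1 1 2 4 2 1 2 3 1

Derivation:
p_1 = 7: count[7] becomes 1
p_2 = 9: count[9] becomes 1
p_3 = 6: count[6] becomes 1
p_4 = 6: count[6] becomes 2
p_5 = 10: count[10] becomes 1
p_6 = 1: count[1] becomes 1
p_7 = 5: count[5] becomes 1
p_8 = 6: count[6] becomes 3
p_9 = 10: count[10] becomes 2
Degrees (1 + count): deg[1]=1+1=2, deg[2]=1+0=1, deg[3]=1+0=1, deg[4]=1+0=1, deg[5]=1+1=2, deg[6]=1+3=4, deg[7]=1+1=2, deg[8]=1+0=1, deg[9]=1+1=2, deg[10]=1+2=3, deg[11]=1+0=1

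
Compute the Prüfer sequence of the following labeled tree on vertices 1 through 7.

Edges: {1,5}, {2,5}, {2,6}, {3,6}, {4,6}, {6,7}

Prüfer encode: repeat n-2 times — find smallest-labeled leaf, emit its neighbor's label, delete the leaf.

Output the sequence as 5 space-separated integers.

Step 1: leaves = {1,3,4,7}. Remove smallest leaf 1, emit neighbor 5.
Step 2: leaves = {3,4,5,7}. Remove smallest leaf 3, emit neighbor 6.
Step 3: leaves = {4,5,7}. Remove smallest leaf 4, emit neighbor 6.
Step 4: leaves = {5,7}. Remove smallest leaf 5, emit neighbor 2.
Step 5: leaves = {2,7}. Remove smallest leaf 2, emit neighbor 6.
Done: 2 vertices remain (6, 7). Sequence = [5 6 6 2 6]

Answer: 5 6 6 2 6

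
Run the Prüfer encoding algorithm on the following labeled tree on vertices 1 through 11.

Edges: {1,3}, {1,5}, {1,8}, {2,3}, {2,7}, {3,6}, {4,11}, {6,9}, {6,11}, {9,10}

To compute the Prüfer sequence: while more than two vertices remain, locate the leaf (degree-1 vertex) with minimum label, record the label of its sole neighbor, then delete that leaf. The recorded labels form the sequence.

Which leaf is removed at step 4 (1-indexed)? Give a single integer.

Answer: 2

Derivation:
Step 1: current leaves = {4,5,7,8,10}. Remove leaf 4 (neighbor: 11).
Step 2: current leaves = {5,7,8,10,11}. Remove leaf 5 (neighbor: 1).
Step 3: current leaves = {7,8,10,11}. Remove leaf 7 (neighbor: 2).
Step 4: current leaves = {2,8,10,11}. Remove leaf 2 (neighbor: 3).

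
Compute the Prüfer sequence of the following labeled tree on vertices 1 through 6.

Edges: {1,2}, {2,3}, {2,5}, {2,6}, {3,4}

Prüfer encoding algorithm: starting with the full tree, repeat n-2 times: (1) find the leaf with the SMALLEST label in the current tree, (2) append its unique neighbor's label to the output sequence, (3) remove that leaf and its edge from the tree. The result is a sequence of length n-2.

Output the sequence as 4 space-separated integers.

Answer: 2 3 2 2

Derivation:
Step 1: leaves = {1,4,5,6}. Remove smallest leaf 1, emit neighbor 2.
Step 2: leaves = {4,5,6}. Remove smallest leaf 4, emit neighbor 3.
Step 3: leaves = {3,5,6}. Remove smallest leaf 3, emit neighbor 2.
Step 4: leaves = {5,6}. Remove smallest leaf 5, emit neighbor 2.
Done: 2 vertices remain (2, 6). Sequence = [2 3 2 2]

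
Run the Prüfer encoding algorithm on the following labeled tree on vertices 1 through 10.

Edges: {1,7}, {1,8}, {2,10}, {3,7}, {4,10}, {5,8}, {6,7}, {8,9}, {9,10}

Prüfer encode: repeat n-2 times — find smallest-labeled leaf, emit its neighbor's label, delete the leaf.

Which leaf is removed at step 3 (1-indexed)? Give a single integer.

Step 1: current leaves = {2,3,4,5,6}. Remove leaf 2 (neighbor: 10).
Step 2: current leaves = {3,4,5,6}. Remove leaf 3 (neighbor: 7).
Step 3: current leaves = {4,5,6}. Remove leaf 4 (neighbor: 10).

Answer: 4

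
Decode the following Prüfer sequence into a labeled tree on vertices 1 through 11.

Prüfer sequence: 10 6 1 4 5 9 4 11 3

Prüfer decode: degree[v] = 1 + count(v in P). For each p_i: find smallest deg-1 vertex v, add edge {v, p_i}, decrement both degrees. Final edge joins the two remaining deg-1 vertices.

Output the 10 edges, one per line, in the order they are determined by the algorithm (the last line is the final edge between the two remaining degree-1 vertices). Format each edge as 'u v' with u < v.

Answer: 2 10
6 7
1 6
1 4
5 8
5 9
4 9
4 11
3 10
3 11

Derivation:
Initial degrees: {1:2, 2:1, 3:2, 4:3, 5:2, 6:2, 7:1, 8:1, 9:2, 10:2, 11:2}
Step 1: smallest deg-1 vertex = 2, p_1 = 10. Add edge {2,10}. Now deg[2]=0, deg[10]=1.
Step 2: smallest deg-1 vertex = 7, p_2 = 6. Add edge {6,7}. Now deg[7]=0, deg[6]=1.
Step 3: smallest deg-1 vertex = 6, p_3 = 1. Add edge {1,6}. Now deg[6]=0, deg[1]=1.
Step 4: smallest deg-1 vertex = 1, p_4 = 4. Add edge {1,4}. Now deg[1]=0, deg[4]=2.
Step 5: smallest deg-1 vertex = 8, p_5 = 5. Add edge {5,8}. Now deg[8]=0, deg[5]=1.
Step 6: smallest deg-1 vertex = 5, p_6 = 9. Add edge {5,9}. Now deg[5]=0, deg[9]=1.
Step 7: smallest deg-1 vertex = 9, p_7 = 4. Add edge {4,9}. Now deg[9]=0, deg[4]=1.
Step 8: smallest deg-1 vertex = 4, p_8 = 11. Add edge {4,11}. Now deg[4]=0, deg[11]=1.
Step 9: smallest deg-1 vertex = 10, p_9 = 3. Add edge {3,10}. Now deg[10]=0, deg[3]=1.
Final: two remaining deg-1 vertices are 3, 11. Add edge {3,11}.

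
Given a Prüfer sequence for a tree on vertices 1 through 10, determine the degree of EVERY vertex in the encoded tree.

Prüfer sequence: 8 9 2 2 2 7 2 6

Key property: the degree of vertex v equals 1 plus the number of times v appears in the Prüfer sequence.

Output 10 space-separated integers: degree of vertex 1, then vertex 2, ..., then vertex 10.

Answer: 1 5 1 1 1 2 2 2 2 1

Derivation:
p_1 = 8: count[8] becomes 1
p_2 = 9: count[9] becomes 1
p_3 = 2: count[2] becomes 1
p_4 = 2: count[2] becomes 2
p_5 = 2: count[2] becomes 3
p_6 = 7: count[7] becomes 1
p_7 = 2: count[2] becomes 4
p_8 = 6: count[6] becomes 1
Degrees (1 + count): deg[1]=1+0=1, deg[2]=1+4=5, deg[3]=1+0=1, deg[4]=1+0=1, deg[5]=1+0=1, deg[6]=1+1=2, deg[7]=1+1=2, deg[8]=1+1=2, deg[9]=1+1=2, deg[10]=1+0=1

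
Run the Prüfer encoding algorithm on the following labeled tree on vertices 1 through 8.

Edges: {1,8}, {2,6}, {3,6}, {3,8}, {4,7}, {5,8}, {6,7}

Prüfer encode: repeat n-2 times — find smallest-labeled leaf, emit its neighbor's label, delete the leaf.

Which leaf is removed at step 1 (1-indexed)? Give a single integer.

Step 1: current leaves = {1,2,4,5}. Remove leaf 1 (neighbor: 8).

Answer: 1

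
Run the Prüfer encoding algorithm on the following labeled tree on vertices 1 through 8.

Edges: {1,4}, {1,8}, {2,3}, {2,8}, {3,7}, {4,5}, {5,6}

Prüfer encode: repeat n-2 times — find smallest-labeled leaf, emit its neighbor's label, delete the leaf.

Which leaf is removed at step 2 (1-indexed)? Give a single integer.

Step 1: current leaves = {6,7}. Remove leaf 6 (neighbor: 5).
Step 2: current leaves = {5,7}. Remove leaf 5 (neighbor: 4).

Answer: 5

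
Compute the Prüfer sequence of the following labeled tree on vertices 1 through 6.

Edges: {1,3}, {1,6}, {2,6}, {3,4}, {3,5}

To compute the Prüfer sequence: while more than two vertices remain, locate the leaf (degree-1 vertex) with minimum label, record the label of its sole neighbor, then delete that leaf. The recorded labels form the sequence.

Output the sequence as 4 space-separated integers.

Step 1: leaves = {2,4,5}. Remove smallest leaf 2, emit neighbor 6.
Step 2: leaves = {4,5,6}. Remove smallest leaf 4, emit neighbor 3.
Step 3: leaves = {5,6}. Remove smallest leaf 5, emit neighbor 3.
Step 4: leaves = {3,6}. Remove smallest leaf 3, emit neighbor 1.
Done: 2 vertices remain (1, 6). Sequence = [6 3 3 1]

Answer: 6 3 3 1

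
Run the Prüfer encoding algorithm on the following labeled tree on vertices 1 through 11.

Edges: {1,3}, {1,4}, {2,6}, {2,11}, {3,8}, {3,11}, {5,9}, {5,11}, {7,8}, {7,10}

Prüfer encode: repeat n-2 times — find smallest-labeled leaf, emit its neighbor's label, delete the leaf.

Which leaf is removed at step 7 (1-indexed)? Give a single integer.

Step 1: current leaves = {4,6,9,10}. Remove leaf 4 (neighbor: 1).
Step 2: current leaves = {1,6,9,10}. Remove leaf 1 (neighbor: 3).
Step 3: current leaves = {6,9,10}. Remove leaf 6 (neighbor: 2).
Step 4: current leaves = {2,9,10}. Remove leaf 2 (neighbor: 11).
Step 5: current leaves = {9,10}. Remove leaf 9 (neighbor: 5).
Step 6: current leaves = {5,10}. Remove leaf 5 (neighbor: 11).
Step 7: current leaves = {10,11}. Remove leaf 10 (neighbor: 7).

Answer: 10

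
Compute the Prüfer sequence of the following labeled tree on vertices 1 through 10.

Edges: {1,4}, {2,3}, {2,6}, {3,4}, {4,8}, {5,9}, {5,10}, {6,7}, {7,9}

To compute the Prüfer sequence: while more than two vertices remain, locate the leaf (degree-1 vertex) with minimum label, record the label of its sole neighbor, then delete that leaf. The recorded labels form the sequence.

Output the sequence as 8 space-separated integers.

Answer: 4 4 3 2 6 7 9 5

Derivation:
Step 1: leaves = {1,8,10}. Remove smallest leaf 1, emit neighbor 4.
Step 2: leaves = {8,10}. Remove smallest leaf 8, emit neighbor 4.
Step 3: leaves = {4,10}. Remove smallest leaf 4, emit neighbor 3.
Step 4: leaves = {3,10}. Remove smallest leaf 3, emit neighbor 2.
Step 5: leaves = {2,10}. Remove smallest leaf 2, emit neighbor 6.
Step 6: leaves = {6,10}. Remove smallest leaf 6, emit neighbor 7.
Step 7: leaves = {7,10}. Remove smallest leaf 7, emit neighbor 9.
Step 8: leaves = {9,10}. Remove smallest leaf 9, emit neighbor 5.
Done: 2 vertices remain (5, 10). Sequence = [4 4 3 2 6 7 9 5]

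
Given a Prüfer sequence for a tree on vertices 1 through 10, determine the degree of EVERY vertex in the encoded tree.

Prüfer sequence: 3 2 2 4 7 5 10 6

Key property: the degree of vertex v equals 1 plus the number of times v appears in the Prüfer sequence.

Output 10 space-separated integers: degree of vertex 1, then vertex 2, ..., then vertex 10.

p_1 = 3: count[3] becomes 1
p_2 = 2: count[2] becomes 1
p_3 = 2: count[2] becomes 2
p_4 = 4: count[4] becomes 1
p_5 = 7: count[7] becomes 1
p_6 = 5: count[5] becomes 1
p_7 = 10: count[10] becomes 1
p_8 = 6: count[6] becomes 1
Degrees (1 + count): deg[1]=1+0=1, deg[2]=1+2=3, deg[3]=1+1=2, deg[4]=1+1=2, deg[5]=1+1=2, deg[6]=1+1=2, deg[7]=1+1=2, deg[8]=1+0=1, deg[9]=1+0=1, deg[10]=1+1=2

Answer: 1 3 2 2 2 2 2 1 1 2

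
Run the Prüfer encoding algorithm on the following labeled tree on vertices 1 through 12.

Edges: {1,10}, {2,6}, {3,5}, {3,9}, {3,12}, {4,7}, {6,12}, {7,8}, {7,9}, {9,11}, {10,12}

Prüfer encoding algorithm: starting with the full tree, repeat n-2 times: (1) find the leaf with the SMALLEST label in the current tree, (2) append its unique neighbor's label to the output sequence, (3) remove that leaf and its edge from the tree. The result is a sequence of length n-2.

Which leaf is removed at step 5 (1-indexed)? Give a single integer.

Answer: 6

Derivation:
Step 1: current leaves = {1,2,4,5,8,11}. Remove leaf 1 (neighbor: 10).
Step 2: current leaves = {2,4,5,8,10,11}. Remove leaf 2 (neighbor: 6).
Step 3: current leaves = {4,5,6,8,10,11}. Remove leaf 4 (neighbor: 7).
Step 4: current leaves = {5,6,8,10,11}. Remove leaf 5 (neighbor: 3).
Step 5: current leaves = {6,8,10,11}. Remove leaf 6 (neighbor: 12).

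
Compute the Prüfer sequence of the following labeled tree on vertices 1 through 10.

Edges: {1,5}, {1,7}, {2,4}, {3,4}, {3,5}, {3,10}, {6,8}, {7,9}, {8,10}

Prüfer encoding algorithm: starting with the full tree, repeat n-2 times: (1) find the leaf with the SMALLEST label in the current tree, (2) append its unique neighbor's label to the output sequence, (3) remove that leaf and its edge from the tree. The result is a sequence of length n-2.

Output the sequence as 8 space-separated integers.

Step 1: leaves = {2,6,9}. Remove smallest leaf 2, emit neighbor 4.
Step 2: leaves = {4,6,9}. Remove smallest leaf 4, emit neighbor 3.
Step 3: leaves = {6,9}. Remove smallest leaf 6, emit neighbor 8.
Step 4: leaves = {8,9}. Remove smallest leaf 8, emit neighbor 10.
Step 5: leaves = {9,10}. Remove smallest leaf 9, emit neighbor 7.
Step 6: leaves = {7,10}. Remove smallest leaf 7, emit neighbor 1.
Step 7: leaves = {1,10}. Remove smallest leaf 1, emit neighbor 5.
Step 8: leaves = {5,10}. Remove smallest leaf 5, emit neighbor 3.
Done: 2 vertices remain (3, 10). Sequence = [4 3 8 10 7 1 5 3]

Answer: 4 3 8 10 7 1 5 3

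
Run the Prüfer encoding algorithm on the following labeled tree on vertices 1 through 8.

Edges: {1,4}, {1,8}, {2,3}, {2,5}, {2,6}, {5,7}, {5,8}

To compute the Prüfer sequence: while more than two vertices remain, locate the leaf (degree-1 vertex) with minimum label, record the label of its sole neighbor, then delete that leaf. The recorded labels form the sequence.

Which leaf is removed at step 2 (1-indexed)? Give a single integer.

Step 1: current leaves = {3,4,6,7}. Remove leaf 3 (neighbor: 2).
Step 2: current leaves = {4,6,7}. Remove leaf 4 (neighbor: 1).

Answer: 4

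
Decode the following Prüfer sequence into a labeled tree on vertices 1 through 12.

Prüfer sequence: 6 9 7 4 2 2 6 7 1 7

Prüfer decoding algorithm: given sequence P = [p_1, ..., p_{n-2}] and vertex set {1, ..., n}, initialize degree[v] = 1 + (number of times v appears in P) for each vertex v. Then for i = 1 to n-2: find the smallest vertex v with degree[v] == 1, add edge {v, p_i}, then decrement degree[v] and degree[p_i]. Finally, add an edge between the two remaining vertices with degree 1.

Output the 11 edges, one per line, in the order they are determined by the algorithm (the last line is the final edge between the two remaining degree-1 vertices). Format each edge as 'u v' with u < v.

Answer: 3 6
5 9
7 8
4 9
2 4
2 10
2 6
6 7
1 11
1 7
7 12

Derivation:
Initial degrees: {1:2, 2:3, 3:1, 4:2, 5:1, 6:3, 7:4, 8:1, 9:2, 10:1, 11:1, 12:1}
Step 1: smallest deg-1 vertex = 3, p_1 = 6. Add edge {3,6}. Now deg[3]=0, deg[6]=2.
Step 2: smallest deg-1 vertex = 5, p_2 = 9. Add edge {5,9}. Now deg[5]=0, deg[9]=1.
Step 3: smallest deg-1 vertex = 8, p_3 = 7. Add edge {7,8}. Now deg[8]=0, deg[7]=3.
Step 4: smallest deg-1 vertex = 9, p_4 = 4. Add edge {4,9}. Now deg[9]=0, deg[4]=1.
Step 5: smallest deg-1 vertex = 4, p_5 = 2. Add edge {2,4}. Now deg[4]=0, deg[2]=2.
Step 6: smallest deg-1 vertex = 10, p_6 = 2. Add edge {2,10}. Now deg[10]=0, deg[2]=1.
Step 7: smallest deg-1 vertex = 2, p_7 = 6. Add edge {2,6}. Now deg[2]=0, deg[6]=1.
Step 8: smallest deg-1 vertex = 6, p_8 = 7. Add edge {6,7}. Now deg[6]=0, deg[7]=2.
Step 9: smallest deg-1 vertex = 11, p_9 = 1. Add edge {1,11}. Now deg[11]=0, deg[1]=1.
Step 10: smallest deg-1 vertex = 1, p_10 = 7. Add edge {1,7}. Now deg[1]=0, deg[7]=1.
Final: two remaining deg-1 vertices are 7, 12. Add edge {7,12}.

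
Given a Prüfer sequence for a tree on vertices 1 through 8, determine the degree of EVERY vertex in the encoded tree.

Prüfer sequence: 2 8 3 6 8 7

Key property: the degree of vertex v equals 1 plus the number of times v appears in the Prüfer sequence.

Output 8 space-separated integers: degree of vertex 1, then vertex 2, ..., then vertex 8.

Answer: 1 2 2 1 1 2 2 3

Derivation:
p_1 = 2: count[2] becomes 1
p_2 = 8: count[8] becomes 1
p_3 = 3: count[3] becomes 1
p_4 = 6: count[6] becomes 1
p_5 = 8: count[8] becomes 2
p_6 = 7: count[7] becomes 1
Degrees (1 + count): deg[1]=1+0=1, deg[2]=1+1=2, deg[3]=1+1=2, deg[4]=1+0=1, deg[5]=1+0=1, deg[6]=1+1=2, deg[7]=1+1=2, deg[8]=1+2=3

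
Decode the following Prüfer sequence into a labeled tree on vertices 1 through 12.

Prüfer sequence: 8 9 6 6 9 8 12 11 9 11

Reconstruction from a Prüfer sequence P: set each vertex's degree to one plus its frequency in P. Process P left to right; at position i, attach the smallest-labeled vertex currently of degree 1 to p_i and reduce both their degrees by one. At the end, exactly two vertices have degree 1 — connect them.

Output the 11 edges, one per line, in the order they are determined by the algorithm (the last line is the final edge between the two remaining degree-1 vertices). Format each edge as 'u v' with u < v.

Answer: 1 8
2 9
3 6
4 6
5 9
6 8
7 12
8 11
9 10
9 11
11 12

Derivation:
Initial degrees: {1:1, 2:1, 3:1, 4:1, 5:1, 6:3, 7:1, 8:3, 9:4, 10:1, 11:3, 12:2}
Step 1: smallest deg-1 vertex = 1, p_1 = 8. Add edge {1,8}. Now deg[1]=0, deg[8]=2.
Step 2: smallest deg-1 vertex = 2, p_2 = 9. Add edge {2,9}. Now deg[2]=0, deg[9]=3.
Step 3: smallest deg-1 vertex = 3, p_3 = 6. Add edge {3,6}. Now deg[3]=0, deg[6]=2.
Step 4: smallest deg-1 vertex = 4, p_4 = 6. Add edge {4,6}. Now deg[4]=0, deg[6]=1.
Step 5: smallest deg-1 vertex = 5, p_5 = 9. Add edge {5,9}. Now deg[5]=0, deg[9]=2.
Step 6: smallest deg-1 vertex = 6, p_6 = 8. Add edge {6,8}. Now deg[6]=0, deg[8]=1.
Step 7: smallest deg-1 vertex = 7, p_7 = 12. Add edge {7,12}. Now deg[7]=0, deg[12]=1.
Step 8: smallest deg-1 vertex = 8, p_8 = 11. Add edge {8,11}. Now deg[8]=0, deg[11]=2.
Step 9: smallest deg-1 vertex = 10, p_9 = 9. Add edge {9,10}. Now deg[10]=0, deg[9]=1.
Step 10: smallest deg-1 vertex = 9, p_10 = 11. Add edge {9,11}. Now deg[9]=0, deg[11]=1.
Final: two remaining deg-1 vertices are 11, 12. Add edge {11,12}.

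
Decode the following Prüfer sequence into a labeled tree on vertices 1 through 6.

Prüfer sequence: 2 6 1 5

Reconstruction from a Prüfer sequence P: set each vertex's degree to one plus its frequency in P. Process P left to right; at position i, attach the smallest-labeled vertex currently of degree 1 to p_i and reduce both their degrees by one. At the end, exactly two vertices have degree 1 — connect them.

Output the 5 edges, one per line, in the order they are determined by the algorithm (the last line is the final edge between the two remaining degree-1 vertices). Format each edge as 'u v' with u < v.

Answer: 2 3
2 6
1 4
1 5
5 6

Derivation:
Initial degrees: {1:2, 2:2, 3:1, 4:1, 5:2, 6:2}
Step 1: smallest deg-1 vertex = 3, p_1 = 2. Add edge {2,3}. Now deg[3]=0, deg[2]=1.
Step 2: smallest deg-1 vertex = 2, p_2 = 6. Add edge {2,6}. Now deg[2]=0, deg[6]=1.
Step 3: smallest deg-1 vertex = 4, p_3 = 1. Add edge {1,4}. Now deg[4]=0, deg[1]=1.
Step 4: smallest deg-1 vertex = 1, p_4 = 5. Add edge {1,5}. Now deg[1]=0, deg[5]=1.
Final: two remaining deg-1 vertices are 5, 6. Add edge {5,6}.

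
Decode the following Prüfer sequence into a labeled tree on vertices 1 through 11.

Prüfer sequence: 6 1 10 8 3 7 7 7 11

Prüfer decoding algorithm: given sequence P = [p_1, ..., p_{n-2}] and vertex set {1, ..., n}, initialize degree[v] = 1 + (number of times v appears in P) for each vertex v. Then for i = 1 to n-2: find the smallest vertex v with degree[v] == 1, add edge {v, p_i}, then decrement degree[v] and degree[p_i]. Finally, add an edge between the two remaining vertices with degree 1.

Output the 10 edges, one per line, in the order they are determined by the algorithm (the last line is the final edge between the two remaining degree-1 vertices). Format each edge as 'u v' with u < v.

Answer: 2 6
1 4
1 10
5 8
3 6
3 7
7 8
7 9
7 11
10 11

Derivation:
Initial degrees: {1:2, 2:1, 3:2, 4:1, 5:1, 6:2, 7:4, 8:2, 9:1, 10:2, 11:2}
Step 1: smallest deg-1 vertex = 2, p_1 = 6. Add edge {2,6}. Now deg[2]=0, deg[6]=1.
Step 2: smallest deg-1 vertex = 4, p_2 = 1. Add edge {1,4}. Now deg[4]=0, deg[1]=1.
Step 3: smallest deg-1 vertex = 1, p_3 = 10. Add edge {1,10}. Now deg[1]=0, deg[10]=1.
Step 4: smallest deg-1 vertex = 5, p_4 = 8. Add edge {5,8}. Now deg[5]=0, deg[8]=1.
Step 5: smallest deg-1 vertex = 6, p_5 = 3. Add edge {3,6}. Now deg[6]=0, deg[3]=1.
Step 6: smallest deg-1 vertex = 3, p_6 = 7. Add edge {3,7}. Now deg[3]=0, deg[7]=3.
Step 7: smallest deg-1 vertex = 8, p_7 = 7. Add edge {7,8}. Now deg[8]=0, deg[7]=2.
Step 8: smallest deg-1 vertex = 9, p_8 = 7. Add edge {7,9}. Now deg[9]=0, deg[7]=1.
Step 9: smallest deg-1 vertex = 7, p_9 = 11. Add edge {7,11}. Now deg[7]=0, deg[11]=1.
Final: two remaining deg-1 vertices are 10, 11. Add edge {10,11}.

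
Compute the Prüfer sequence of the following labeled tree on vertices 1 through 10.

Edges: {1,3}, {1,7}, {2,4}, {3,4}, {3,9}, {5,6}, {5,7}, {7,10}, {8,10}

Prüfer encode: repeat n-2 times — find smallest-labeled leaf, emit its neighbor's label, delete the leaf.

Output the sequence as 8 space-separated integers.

Answer: 4 3 5 7 10 3 1 7

Derivation:
Step 1: leaves = {2,6,8,9}. Remove smallest leaf 2, emit neighbor 4.
Step 2: leaves = {4,6,8,9}. Remove smallest leaf 4, emit neighbor 3.
Step 3: leaves = {6,8,9}. Remove smallest leaf 6, emit neighbor 5.
Step 4: leaves = {5,8,9}. Remove smallest leaf 5, emit neighbor 7.
Step 5: leaves = {8,9}. Remove smallest leaf 8, emit neighbor 10.
Step 6: leaves = {9,10}. Remove smallest leaf 9, emit neighbor 3.
Step 7: leaves = {3,10}. Remove smallest leaf 3, emit neighbor 1.
Step 8: leaves = {1,10}. Remove smallest leaf 1, emit neighbor 7.
Done: 2 vertices remain (7, 10). Sequence = [4 3 5 7 10 3 1 7]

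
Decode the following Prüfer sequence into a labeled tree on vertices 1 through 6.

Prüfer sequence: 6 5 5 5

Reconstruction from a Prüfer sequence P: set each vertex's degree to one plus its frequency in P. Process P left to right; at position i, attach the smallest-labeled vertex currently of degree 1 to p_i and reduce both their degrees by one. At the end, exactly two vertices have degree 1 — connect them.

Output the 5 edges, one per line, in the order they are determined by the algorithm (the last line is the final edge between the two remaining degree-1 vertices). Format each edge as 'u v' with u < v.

Answer: 1 6
2 5
3 5
4 5
5 6

Derivation:
Initial degrees: {1:1, 2:1, 3:1, 4:1, 5:4, 6:2}
Step 1: smallest deg-1 vertex = 1, p_1 = 6. Add edge {1,6}. Now deg[1]=0, deg[6]=1.
Step 2: smallest deg-1 vertex = 2, p_2 = 5. Add edge {2,5}. Now deg[2]=0, deg[5]=3.
Step 3: smallest deg-1 vertex = 3, p_3 = 5. Add edge {3,5}. Now deg[3]=0, deg[5]=2.
Step 4: smallest deg-1 vertex = 4, p_4 = 5. Add edge {4,5}. Now deg[4]=0, deg[5]=1.
Final: two remaining deg-1 vertices are 5, 6. Add edge {5,6}.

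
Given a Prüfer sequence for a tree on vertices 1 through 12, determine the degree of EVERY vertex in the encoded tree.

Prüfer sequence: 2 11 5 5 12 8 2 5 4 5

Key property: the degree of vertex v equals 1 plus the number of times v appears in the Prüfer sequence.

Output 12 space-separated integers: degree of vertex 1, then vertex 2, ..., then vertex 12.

Answer: 1 3 1 2 5 1 1 2 1 1 2 2

Derivation:
p_1 = 2: count[2] becomes 1
p_2 = 11: count[11] becomes 1
p_3 = 5: count[5] becomes 1
p_4 = 5: count[5] becomes 2
p_5 = 12: count[12] becomes 1
p_6 = 8: count[8] becomes 1
p_7 = 2: count[2] becomes 2
p_8 = 5: count[5] becomes 3
p_9 = 4: count[4] becomes 1
p_10 = 5: count[5] becomes 4
Degrees (1 + count): deg[1]=1+0=1, deg[2]=1+2=3, deg[3]=1+0=1, deg[4]=1+1=2, deg[5]=1+4=5, deg[6]=1+0=1, deg[7]=1+0=1, deg[8]=1+1=2, deg[9]=1+0=1, deg[10]=1+0=1, deg[11]=1+1=2, deg[12]=1+1=2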